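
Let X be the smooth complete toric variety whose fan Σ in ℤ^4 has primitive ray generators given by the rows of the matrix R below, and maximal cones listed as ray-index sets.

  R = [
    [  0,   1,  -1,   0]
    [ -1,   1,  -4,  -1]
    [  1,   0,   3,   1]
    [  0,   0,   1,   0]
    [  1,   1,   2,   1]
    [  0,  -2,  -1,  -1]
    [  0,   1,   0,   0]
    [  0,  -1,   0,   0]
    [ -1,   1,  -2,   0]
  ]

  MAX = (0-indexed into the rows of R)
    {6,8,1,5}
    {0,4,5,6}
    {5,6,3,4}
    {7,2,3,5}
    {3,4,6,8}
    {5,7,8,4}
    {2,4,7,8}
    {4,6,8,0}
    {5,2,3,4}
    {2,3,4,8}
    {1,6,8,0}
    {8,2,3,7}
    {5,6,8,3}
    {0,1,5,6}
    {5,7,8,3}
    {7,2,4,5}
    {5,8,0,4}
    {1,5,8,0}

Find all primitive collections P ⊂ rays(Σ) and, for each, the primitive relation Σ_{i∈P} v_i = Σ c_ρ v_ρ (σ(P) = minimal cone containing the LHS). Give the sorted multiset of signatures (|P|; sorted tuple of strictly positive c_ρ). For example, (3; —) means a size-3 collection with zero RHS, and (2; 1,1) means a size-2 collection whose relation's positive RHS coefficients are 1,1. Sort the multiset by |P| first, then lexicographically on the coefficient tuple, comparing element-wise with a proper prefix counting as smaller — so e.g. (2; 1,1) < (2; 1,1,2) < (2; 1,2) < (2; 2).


Primitive collections (14):

  P={6,7}:  v_{6} + v_{7} = 0  →  sig = (2; —)
  P={0,2}:  v_{0} + v_{2} = v_{4}  →  sig = (2; 1)
  P={0,3}:  v_{0} + v_{3} = v_{6}  →  sig = (2; 1)
  P={1,2}:  v_{1} + v_{2} = v_{0}  →  sig = (2; 1)
  P={2,6}:  v_{2} + v_{6} = v_{3} + v_{4}  →  sig = (2; 1,1)
  P={0,7}:  v_{0} + v_{7} = v_{4} + v_{5} + v_{8}  →  sig = (2; 1,1,1)
  P={1,7}:  v_{1} + v_{7} = v_{0} + v_{5} + v_{8}  →  sig = (2; 1,1,1)
  P={1,3}:  v_{1} + v_{3} = v_{5} + 2·v_{6} + v_{8}  →  sig = (2; 1,1,2)
  P={1,4}:  v_{1} + v_{4} = 2·v_{0}  →  sig = (2; 2)
  P={2,5,8}:  v_{2} + v_{5} + v_{8} = v_{7}  →  sig = (3; 1)
  P={3,4,7}:  v_{3} + v_{4} + v_{7} = v_{2}  →  sig = (3; 1)
  P={3,4,5,8}:  v_{3} + v_{4} + v_{5} + v_{8} = 0  →  sig = (4; —)
  P={0,5,6,8}:  v_{0} + v_{5} + v_{6} + v_{8} = v_{1}  →  sig = (4; 1)
  P={4,5,6,8}:  v_{4} + v_{5} + v_{6} + v_{8} = v_{0}  →  sig = (4; 1)

Signatures (|P|; sorted positive RHS coefficients), sorted:
    (2; —)
    (2; 1)
    (2; 1)
    (2; 1)
    (2; 1,1)
    (2; 1,1,1)
    (2; 1,1,1)
    (2; 1,1,2)
    (2; 2)
    (3; 1)
    (3; 1)
    (4; —)
    (4; 1)
    (4; 1)


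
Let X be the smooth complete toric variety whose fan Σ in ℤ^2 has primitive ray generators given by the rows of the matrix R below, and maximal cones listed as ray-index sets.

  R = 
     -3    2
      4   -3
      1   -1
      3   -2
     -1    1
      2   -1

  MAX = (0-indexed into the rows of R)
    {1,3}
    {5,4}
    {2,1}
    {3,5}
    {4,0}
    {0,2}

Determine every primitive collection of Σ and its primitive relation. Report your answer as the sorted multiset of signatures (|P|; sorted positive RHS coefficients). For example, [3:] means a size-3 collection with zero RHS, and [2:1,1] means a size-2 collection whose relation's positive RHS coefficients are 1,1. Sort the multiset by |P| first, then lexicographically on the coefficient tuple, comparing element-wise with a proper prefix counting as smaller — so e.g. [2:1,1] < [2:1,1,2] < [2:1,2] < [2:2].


Δ(Σ) — 6 vertices, 9 min non-faces:

  {0,3}:  v_{0} + v_{3} = 0  ⇒ sig = [2:]
  {2,4}:  v_{2} + v_{4} = 0  ⇒ sig = [2:]
  {0,1}:  v_{0} + v_{1} = v_{2}  ⇒ sig = [2:1]
  {0,5}:  v_{0} + v_{5} = v_{4}  ⇒ sig = [2:1]
  {1,4}:  v_{1} + v_{4} = v_{3}  ⇒ sig = [2:1]
  {2,3}:  v_{2} + v_{3} = v_{1}  ⇒ sig = [2:1]
  {2,5}:  v_{2} + v_{5} = v_{3}  ⇒ sig = [2:1]
  {3,4}:  v_{3} + v_{4} = v_{5}  ⇒ sig = [2:1]
  {1,5}:  v_{1} + v_{5} = 2·v_{3}  ⇒ sig = [2:2]

Signatures (|P|; sorted positive RHS coefficients), sorted:
{ [2:] ×2,  [2:1] ×6,  [2:2] }


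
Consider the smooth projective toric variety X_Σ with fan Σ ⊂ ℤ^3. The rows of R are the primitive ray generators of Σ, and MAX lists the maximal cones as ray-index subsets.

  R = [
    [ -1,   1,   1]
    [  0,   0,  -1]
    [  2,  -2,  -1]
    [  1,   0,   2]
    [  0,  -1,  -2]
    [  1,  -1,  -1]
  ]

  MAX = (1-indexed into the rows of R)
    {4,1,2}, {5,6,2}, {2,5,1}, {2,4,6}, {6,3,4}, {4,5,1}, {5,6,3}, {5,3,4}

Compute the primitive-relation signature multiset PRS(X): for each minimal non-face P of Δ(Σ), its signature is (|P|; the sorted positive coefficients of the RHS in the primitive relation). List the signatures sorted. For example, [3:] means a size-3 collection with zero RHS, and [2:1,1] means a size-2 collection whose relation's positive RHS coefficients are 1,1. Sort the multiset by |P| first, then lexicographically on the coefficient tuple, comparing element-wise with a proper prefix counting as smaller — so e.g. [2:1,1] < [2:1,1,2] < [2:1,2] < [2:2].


The 5 primitive collections of Σ (r=6, n=3):

  • {1,6}:  v_{1} + v_{6} = 0 ; sig = [2:]
  • {1,3}:  v_{1} + v_{3} = v_{4} + v_{5} ; sig = [2:1,1]
  • {2,3}:  v_{2} + v_{3} = 2·v_{6} ; sig = [2:2]
  • {2,4,5}:  v_{2} + v_{4} + v_{5} = v_{6} ; sig = [3:1]
  • {4,5,6}:  v_{4} + v_{5} + v_{6} = v_{3} ; sig = [3:1]

Sorted signature multiset PRS(X):
    |P|=2: 3 collections, coeffs (), (1,1), (2)
    |P|=3: 2 collections, coeffs (1), (1)


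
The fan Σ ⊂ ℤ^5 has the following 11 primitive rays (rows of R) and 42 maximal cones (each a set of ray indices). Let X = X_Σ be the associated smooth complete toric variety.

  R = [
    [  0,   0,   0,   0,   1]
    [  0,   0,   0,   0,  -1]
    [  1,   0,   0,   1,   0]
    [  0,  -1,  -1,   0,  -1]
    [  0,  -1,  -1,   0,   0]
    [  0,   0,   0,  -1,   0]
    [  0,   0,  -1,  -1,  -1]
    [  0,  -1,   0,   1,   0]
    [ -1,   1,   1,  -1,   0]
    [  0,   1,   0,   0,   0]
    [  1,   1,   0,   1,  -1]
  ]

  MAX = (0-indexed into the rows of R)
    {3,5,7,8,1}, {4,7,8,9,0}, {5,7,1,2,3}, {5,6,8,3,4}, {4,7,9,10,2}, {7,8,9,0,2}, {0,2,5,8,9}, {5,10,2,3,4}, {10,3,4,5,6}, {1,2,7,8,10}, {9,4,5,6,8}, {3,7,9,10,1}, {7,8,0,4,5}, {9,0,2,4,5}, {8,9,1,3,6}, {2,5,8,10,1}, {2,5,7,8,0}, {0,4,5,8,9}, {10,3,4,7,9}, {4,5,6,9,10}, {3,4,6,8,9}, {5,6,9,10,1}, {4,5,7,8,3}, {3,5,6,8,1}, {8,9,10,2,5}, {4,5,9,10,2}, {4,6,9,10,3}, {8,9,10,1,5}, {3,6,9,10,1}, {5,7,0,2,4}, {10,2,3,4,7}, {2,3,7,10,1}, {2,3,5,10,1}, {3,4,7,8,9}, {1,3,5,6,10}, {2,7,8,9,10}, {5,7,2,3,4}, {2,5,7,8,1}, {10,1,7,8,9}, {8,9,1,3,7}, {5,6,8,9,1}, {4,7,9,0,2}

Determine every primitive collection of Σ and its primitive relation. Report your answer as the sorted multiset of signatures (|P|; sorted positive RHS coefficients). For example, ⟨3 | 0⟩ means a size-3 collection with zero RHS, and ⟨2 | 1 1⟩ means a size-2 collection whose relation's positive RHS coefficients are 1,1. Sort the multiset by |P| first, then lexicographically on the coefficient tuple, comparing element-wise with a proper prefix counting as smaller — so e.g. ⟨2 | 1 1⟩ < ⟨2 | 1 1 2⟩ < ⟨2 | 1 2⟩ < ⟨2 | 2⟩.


Minimal non-faces — 17 found among 11 rays, 42 max cones:

  P={0,1}:  v_{0} + v_{1} = 0 — sig = ⟨2 | 0⟩
  P={0,3}:  v_{0} + v_{3} = v_{4} — sig = ⟨2 | 1⟩
  P={1,4}:  v_{1} + v_{4} = v_{3} — sig = ⟨2 | 1⟩
  P={6,7}:  v_{6} + v_{7} = v_{3} — sig = ⟨2 | 1⟩
  P={0,10}:  v_{0} + v_{10} = v_{2} + v_{9} — sig = ⟨2 | 1 1⟩
  P={0,6}:  v_{0} + v_{6} = v_{4} + v_{5} + v_{9} — sig = ⟨2 | 1 1 1⟩
  P={2,6}:  v_{2} + v_{6} = v_{4} + v_{5} + v_{10} — sig = ⟨2 | 1 1 1⟩
  P={2,4,8}:  v_{2} + v_{4} + v_{8} = 0 — sig = ⟨3 | 0⟩
  P={5,7,9}:  v_{5} + v_{7} + v_{9} = 0 — sig = ⟨3 | 0⟩
  P={1,2,9}:  v_{1} + v_{2} + v_{9} = v_{10} — sig = ⟨3 | 1⟩
  P={2,3,8}:  v_{2} + v_{3} + v_{8} = v_{1} — sig = ⟨3 | 1⟩
  P={3,5,9}:  v_{3} + v_{5} + v_{9} = v_{6} — sig = ⟨3 | 1⟩
  P={2,3,9}:  v_{2} + v_{3} + v_{9} = v_{4} + v_{10} — sig = ⟨3 | 1 1⟩
  P={4,8,10}:  v_{4} + v_{8} + v_{10} = v_{1} + v_{9} — sig = ⟨3 | 1 1⟩
  P={5,7,10}:  v_{5} + v_{7} + v_{10} = v_{1} + v_{2} — sig = ⟨3 | 1 1⟩
  P={3,8,10}:  v_{3} + v_{8} + v_{10} = 2·v_{1} + v_{9} — sig = ⟨3 | 1 2⟩
  P={6,8,10}:  v_{6} + v_{8} + v_{10} = 2·v_{1} + v_{5} + 2·v_{9} — sig = ⟨3 | 1 2 2⟩

Signatures (|P|; sorted positive RHS coefficients), sorted:
{ ⟨2 | 0⟩,  ⟨2 | 1⟩ ×3,  ⟨2 | 1 1⟩,  ⟨2 | 1 1 1⟩ ×2,  ⟨3 | 0⟩ ×2,  ⟨3 | 1⟩ ×3,  ⟨3 | 1 1⟩ ×3,  ⟨3 | 1 2⟩,  ⟨3 | 1 2 2⟩ }


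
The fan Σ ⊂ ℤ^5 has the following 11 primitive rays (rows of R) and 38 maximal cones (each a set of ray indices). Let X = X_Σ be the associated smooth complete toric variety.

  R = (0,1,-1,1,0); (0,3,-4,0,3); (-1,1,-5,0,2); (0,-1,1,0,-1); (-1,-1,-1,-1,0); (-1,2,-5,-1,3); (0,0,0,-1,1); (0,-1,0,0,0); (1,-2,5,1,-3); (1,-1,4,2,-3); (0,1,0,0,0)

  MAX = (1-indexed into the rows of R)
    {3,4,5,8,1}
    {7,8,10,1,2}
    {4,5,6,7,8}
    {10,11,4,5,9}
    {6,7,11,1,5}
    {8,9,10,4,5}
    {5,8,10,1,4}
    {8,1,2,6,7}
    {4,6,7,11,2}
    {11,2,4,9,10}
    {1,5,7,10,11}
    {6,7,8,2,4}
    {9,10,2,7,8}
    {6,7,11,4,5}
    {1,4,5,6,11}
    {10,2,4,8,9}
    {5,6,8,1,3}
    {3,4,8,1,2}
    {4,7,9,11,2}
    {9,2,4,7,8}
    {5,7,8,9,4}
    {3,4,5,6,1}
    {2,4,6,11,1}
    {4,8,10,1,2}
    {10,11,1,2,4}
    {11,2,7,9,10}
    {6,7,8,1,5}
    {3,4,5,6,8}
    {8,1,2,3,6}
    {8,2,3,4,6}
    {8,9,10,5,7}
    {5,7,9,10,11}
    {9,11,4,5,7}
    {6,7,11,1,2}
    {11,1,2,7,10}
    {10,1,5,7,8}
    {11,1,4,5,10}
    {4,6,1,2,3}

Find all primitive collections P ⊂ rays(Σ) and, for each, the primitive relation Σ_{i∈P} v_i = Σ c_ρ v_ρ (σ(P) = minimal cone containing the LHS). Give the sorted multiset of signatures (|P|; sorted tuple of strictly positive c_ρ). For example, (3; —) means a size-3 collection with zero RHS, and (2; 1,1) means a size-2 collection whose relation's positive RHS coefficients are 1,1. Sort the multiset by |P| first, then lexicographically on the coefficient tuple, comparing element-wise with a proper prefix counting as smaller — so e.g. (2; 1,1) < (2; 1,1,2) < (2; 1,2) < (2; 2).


Primitive collections (12):

  P={6,9}:  v_{6} + v_{9} = 0 ; sig = (2; —)
  P={8,11}:  v_{8} + v_{11} = 0 ; sig = (2; —)
  P={1,9}:  v_{1} + v_{9} = v_{10} ; sig = (2; 1)
  P={2,5}:  v_{2} + v_{5} = v_{6} ; sig = (2; 1)
  P={6,10}:  v_{6} + v_{10} = v_{1} ; sig = (2; 1)
  P={3,7}:  v_{3} + v_{7} = v_{6} + v_{8} ; sig = (2; 1,1)
  P={3,9}:  v_{3} + v_{9} = v_{1} + v_{4} + v_{8} ; sig = (2; 1,1,1)
  P={3,11}:  v_{3} + v_{11} = v_{1} + v_{4} + v_{6} ; sig = (2; 1,1,1)
  P={3,10}:  v_{3} + v_{10} = 2·v_{1} + v_{4} + v_{8} ; sig = (2; 1,1,2)
  P={1,4,7}:  v_{1} + v_{4} + v_{7} = 0 ; sig = (3; —)
  P={4,7,10}:  v_{4} + v_{7} + v_{10} = v_{9} ; sig = (3; 1)
  P={1,4,6,8}:  v_{1} + v_{4} + v_{6} + v_{8} = v_{3} ; sig = (4; 1)

Hence PRS(X_Σ) =
    |P|=2: 9 collections, coeffs (), (), (1), (1), (1), (1,1), (1,1,1), (1,1,1), (1,1,2)
    |P|=3: 2 collections, coeffs (), (1)
    |P|=4: 1 collection, coeffs (1)


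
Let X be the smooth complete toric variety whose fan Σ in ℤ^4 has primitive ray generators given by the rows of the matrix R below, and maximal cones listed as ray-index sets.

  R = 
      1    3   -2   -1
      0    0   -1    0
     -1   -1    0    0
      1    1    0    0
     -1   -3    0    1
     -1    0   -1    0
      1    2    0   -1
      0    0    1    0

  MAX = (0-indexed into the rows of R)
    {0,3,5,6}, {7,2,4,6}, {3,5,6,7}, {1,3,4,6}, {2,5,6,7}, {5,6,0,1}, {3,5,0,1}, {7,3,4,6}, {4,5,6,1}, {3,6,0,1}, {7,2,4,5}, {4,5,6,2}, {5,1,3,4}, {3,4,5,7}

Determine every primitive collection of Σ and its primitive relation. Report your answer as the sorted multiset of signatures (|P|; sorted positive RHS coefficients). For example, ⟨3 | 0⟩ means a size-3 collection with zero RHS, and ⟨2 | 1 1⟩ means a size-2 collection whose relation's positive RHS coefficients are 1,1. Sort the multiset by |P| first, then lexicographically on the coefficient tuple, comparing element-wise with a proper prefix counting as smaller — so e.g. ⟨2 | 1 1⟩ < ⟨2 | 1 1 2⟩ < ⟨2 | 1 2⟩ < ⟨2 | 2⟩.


9 collections generate NE(X_Σ); each relation:

  P = {1,7}:  v_{1} + v_{7} = 0  ⇒ sig = ⟨2 | 0⟩
  P = {2,3}:  v_{2} + v_{3} = 0  ⇒ sig = ⟨2 | 0⟩
  P = {0,2}:  v_{0} + v_{2} = v_{1} + v_{5} + v_{6}  ⇒ sig = ⟨2 | 1 1 1⟩
  P = {0,7}:  v_{0} + v_{7} = v_{3} + v_{5} + v_{6}  ⇒ sig = ⟨2 | 1 1 1⟩
  P = {1,2}:  v_{1} + v_{2} = v_{4} + v_{5} + v_{6}  ⇒ sig = ⟨2 | 1 1 1⟩
  P = {0,4}:  v_{0} + v_{4} = 2·v_{1}  ⇒ sig = ⟨2 | 2⟩
  P = {1,3,5,6}:  v_{1} + v_{3} + v_{5} + v_{6} = v_{0}  ⇒ sig = ⟨4 | 1⟩
  P = {3,4,5,6}:  v_{3} + v_{4} + v_{5} + v_{6} = v_{1}  ⇒ sig = ⟨4 | 1⟩
  P = {4,5,6,7}:  v_{4} + v_{5} + v_{6} + v_{7} = v_{2}  ⇒ sig = ⟨4 | 1⟩

Sorted signature multiset PRS(X):
    |P|=2: 6 collections, coeffs (), (), (1,1,1), (1,1,1), (1,1,1), (2)
    |P|=4: 3 collections, coeffs (1), (1), (1)


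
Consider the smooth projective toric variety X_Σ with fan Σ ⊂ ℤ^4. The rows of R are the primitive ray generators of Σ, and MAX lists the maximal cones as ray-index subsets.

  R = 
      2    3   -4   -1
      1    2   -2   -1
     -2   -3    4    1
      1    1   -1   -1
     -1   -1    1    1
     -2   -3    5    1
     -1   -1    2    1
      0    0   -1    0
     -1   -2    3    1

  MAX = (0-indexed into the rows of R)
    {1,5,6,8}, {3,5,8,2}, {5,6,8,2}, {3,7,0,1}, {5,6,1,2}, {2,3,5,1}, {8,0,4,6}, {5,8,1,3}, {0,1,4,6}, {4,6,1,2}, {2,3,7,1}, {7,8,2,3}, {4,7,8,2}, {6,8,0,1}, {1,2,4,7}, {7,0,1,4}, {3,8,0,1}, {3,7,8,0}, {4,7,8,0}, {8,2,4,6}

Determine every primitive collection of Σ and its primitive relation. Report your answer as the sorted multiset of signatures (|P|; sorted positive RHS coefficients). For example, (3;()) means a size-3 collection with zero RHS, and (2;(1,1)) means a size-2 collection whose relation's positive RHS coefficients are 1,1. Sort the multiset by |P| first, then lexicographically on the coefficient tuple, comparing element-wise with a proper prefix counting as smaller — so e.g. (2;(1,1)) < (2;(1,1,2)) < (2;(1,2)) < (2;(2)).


|primitive collections| = 10. Relations:

  {0,2}:  v_{0} + v_{2} = 0  ⟹  sig = (2;())
  {3,4}:  v_{3} + v_{4} = 0  ⟹  sig = (2;())
  {5,7}:  v_{5} + v_{7} = v_{2}  ⟹  sig = (2;(1))
  {6,7}:  v_{6} + v_{7} = v_{4}  ⟹  sig = (2;(1))
  {0,5}:  v_{0} + v_{5} = v_{1} + v_{8}  ⟹  sig = (2;(1,1))
  {3,6}:  v_{3} + v_{6} = v_{1} + v_{8}  ⟹  sig = (2;(1,1))
  {4,5}:  v_{4} + v_{5} = v_{2} + v_{6}  ⟹  sig = (2;(1,1))
  {1,7,8}:  v_{1} + v_{7} + v_{8} = 0  ⟹  sig = (3;())
  {1,2,8}:  v_{1} + v_{2} + v_{8} = v_{5}  ⟹  sig = (3;(1))
  {1,4,8}:  v_{1} + v_{4} + v_{8} = v_{6}  ⟹  sig = (3;(1))

Sorted signature multiset PRS(X):
    (2;())
    (2;())
    (2;(1))
    (2;(1))
    (2;(1,1))
    (2;(1,1))
    (2;(1,1))
    (3;())
    (3;(1))
    (3;(1))


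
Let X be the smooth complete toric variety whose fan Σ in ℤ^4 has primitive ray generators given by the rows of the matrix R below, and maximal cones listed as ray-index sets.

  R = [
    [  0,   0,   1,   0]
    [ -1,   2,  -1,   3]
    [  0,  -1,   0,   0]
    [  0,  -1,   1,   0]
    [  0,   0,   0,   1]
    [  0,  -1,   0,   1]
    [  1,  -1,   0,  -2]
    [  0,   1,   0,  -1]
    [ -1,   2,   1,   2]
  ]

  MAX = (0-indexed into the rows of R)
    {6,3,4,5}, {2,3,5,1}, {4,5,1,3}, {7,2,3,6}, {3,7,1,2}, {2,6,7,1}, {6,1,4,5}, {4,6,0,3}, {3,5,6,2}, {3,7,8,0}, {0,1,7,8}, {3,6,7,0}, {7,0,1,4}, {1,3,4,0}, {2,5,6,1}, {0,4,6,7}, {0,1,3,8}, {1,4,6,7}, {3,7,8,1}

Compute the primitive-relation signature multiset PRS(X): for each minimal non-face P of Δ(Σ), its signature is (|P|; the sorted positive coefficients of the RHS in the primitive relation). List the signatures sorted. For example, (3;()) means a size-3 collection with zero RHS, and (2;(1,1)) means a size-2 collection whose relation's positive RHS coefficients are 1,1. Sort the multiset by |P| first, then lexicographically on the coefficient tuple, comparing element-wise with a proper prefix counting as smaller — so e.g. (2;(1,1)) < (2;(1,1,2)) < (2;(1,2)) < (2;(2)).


Δ(Σ) — 9 vertices, 12 min non-faces:

  P = {5,7}:  v_{5} + v_{7} = 0  ⟹  sig = (2;())
  P = {0,2}:  v_{0} + v_{2} = v_{3}  ⟹  sig = (2;(1))
  P = {2,4}:  v_{2} + v_{4} = v_{5}  ⟹  sig = (2;(1))
  P = {0,5}:  v_{0} + v_{5} = v_{3} + v_{4}  ⟹  sig = (2;(1,1))
  P = {5,8}:  v_{5} + v_{8} = v_{0} + v_{1} + v_{3}  ⟹  sig = (2;(1,1,1))
  P = {6,8}:  v_{6} + v_{8} = v_{0} + v_{4} + v_{7}  ⟹  sig = (2;(1,1,1))
  P = {2,8}:  v_{2} + v_{8} = v_{1} + 2·v_{3} + v_{7}  ⟹  sig = (2;(1,1,2))
  P = {4,8}:  v_{4} + v_{8} = 2·v_{0} + v_{1}  ⟹  sig = (2;(1,2))
  P = {1,3,6}:  v_{1} + v_{3} + v_{6} = v_{4}  ⟹  sig = (3;(1))
  P = {3,4,7}:  v_{3} + v_{4} + v_{7} = v_{0}  ⟹  sig = (3;(1))
  P = {0,1,6}:  v_{0} + v_{1} + v_{6} = 2·v_{4} + v_{7}  ⟹  sig = (3;(1,2))
  P = {0,1,3,7}:  v_{0} + v_{1} + v_{3} + v_{7} = v_{8}  ⟹  sig = (4;(1))

Signatures (|P|; sorted positive RHS coefficients), sorted:
    |P|=2: 8 collections, coeffs (), (1), (1), (1,1), (1,1,1), (1,1,1), (1,1,2), (1,2)
    |P|=3: 3 collections, coeffs (1), (1), (1,2)
    |P|=4: 1 collection, coeffs (1)


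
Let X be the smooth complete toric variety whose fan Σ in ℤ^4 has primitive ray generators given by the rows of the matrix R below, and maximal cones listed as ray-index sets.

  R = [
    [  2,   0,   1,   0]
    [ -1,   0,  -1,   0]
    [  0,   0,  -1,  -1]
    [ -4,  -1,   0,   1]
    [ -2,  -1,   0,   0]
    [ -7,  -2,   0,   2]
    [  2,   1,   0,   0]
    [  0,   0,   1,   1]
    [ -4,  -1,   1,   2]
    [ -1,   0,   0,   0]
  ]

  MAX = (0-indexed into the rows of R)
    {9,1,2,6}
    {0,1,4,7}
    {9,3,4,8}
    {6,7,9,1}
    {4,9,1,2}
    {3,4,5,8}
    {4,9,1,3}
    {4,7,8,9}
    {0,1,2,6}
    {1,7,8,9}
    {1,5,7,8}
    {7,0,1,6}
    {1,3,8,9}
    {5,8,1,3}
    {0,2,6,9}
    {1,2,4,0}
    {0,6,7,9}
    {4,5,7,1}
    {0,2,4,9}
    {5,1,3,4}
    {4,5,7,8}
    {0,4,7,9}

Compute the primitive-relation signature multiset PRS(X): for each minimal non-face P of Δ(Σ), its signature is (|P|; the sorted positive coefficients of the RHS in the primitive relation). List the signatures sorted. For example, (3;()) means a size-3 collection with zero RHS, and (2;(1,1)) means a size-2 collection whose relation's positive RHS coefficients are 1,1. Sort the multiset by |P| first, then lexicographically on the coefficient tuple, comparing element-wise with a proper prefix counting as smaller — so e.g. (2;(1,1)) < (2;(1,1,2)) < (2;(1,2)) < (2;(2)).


16 collections generate NE(X_Σ); each relation:

  P = {2,7}:  v_{2} + v_{7} = 0  →  sig = (2;())
  P = {4,6}:  v_{4} + v_{6} = 0  →  sig = (2;())
  P = {2,8}:  v_{2} + v_{8} = v_{3}  →  sig = (2;(1))
  P = {3,7}:  v_{3} + v_{7} = v_{8}  →  sig = (2;(1))
  P = {0,3}:  v_{0} + v_{3} = v_{4} + v_{7}  →  sig = (2;(1,1))
  P = {5,6}:  v_{5} + v_{6} = v_{1} + v_{8}  →  sig = (2;(1,1))
  P = {2,3}:  v_{2} + v_{3} = v_{1} + v_{4} + v_{9}  →  sig = (2;(1,1,1))
  P = {2,5}:  v_{2} + v_{5} = v_{1} + v_{3} + v_{4}  →  sig = (2;(1,1,1))
  P = {3,6}:  v_{3} + v_{6} = v_{1} + v_{7} + v_{9}  →  sig = (2;(1,1,1))
  P = {6,8}:  v_{6} + v_{8} = v_{1} + 2·v_{7} + v_{9}  →  sig = (2;(1,1,2))
  P = {0,8}:  v_{0} + v_{8} = v_{4} + 2·v_{7}  →  sig = (2;(1,2))
  P = {0,5}:  v_{0} + v_{5} = v_{1} + 2·v_{4} + 2·v_{7}  →  sig = (2;(1,2,2))
  P = {5,9}:  v_{5} + v_{9} = 2·v_{3}  →  sig = (2;(2))
  P = {0,1,9}:  v_{0} + v_{1} + v_{9} = 0  →  sig = (3;())
  P = {1,4,8}:  v_{1} + v_{4} + v_{8} = v_{5}  →  sig = (3;(1))
  P = {1,4,7,9}:  v_{1} + v_{4} + v_{7} + v_{9} = v_{3}  →  sig = (4;(1))

Signatures (|P|; sorted positive RHS coefficients), sorted:
[(2;()), (2;()), (2;(1)), (2;(1)), (2;(1,1)), (2;(1,1)), (2;(1,1,1)), (2;(1,1,1)), (2;(1,1,1)), (2;(1,1,2)), (2;(1,2)), (2;(1,2,2)), (2;(2)), (3;()), (3;(1)), (4;(1))]


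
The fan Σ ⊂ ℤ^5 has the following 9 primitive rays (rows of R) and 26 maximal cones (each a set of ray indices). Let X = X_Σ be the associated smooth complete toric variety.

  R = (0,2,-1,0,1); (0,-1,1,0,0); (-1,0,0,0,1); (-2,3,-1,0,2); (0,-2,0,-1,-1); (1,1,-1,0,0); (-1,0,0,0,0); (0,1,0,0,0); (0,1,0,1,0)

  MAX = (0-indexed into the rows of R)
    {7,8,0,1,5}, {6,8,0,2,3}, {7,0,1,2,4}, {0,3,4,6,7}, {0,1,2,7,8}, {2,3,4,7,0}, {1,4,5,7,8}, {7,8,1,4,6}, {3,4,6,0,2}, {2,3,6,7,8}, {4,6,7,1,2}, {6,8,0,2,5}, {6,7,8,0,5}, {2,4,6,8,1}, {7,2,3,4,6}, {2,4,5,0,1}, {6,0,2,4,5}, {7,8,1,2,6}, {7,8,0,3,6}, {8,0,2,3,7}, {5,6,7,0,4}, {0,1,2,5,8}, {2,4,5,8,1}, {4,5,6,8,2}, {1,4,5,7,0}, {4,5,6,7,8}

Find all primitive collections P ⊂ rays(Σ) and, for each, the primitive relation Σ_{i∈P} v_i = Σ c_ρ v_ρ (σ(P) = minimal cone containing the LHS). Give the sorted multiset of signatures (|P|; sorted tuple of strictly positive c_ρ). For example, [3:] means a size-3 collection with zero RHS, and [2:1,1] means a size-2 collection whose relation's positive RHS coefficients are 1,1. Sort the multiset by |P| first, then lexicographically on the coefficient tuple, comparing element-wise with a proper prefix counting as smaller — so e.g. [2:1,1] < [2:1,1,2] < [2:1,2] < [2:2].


9 minimal non-faces of Δ(Σ) (on 9 rays):

  {3,5}:  v_{3} + v_{5} = 2·v_{0} + v_{6}  ⇒ sig = [2:1,2]
  {1,3}:  v_{1} + v_{3} = 2·v_{2} + 2·v_{7}  ⇒ sig = [2:2,2]
  {1,5,6}:  v_{1} + v_{5} + v_{6} = 0  ⇒ sig = [3:]
  {2,5,7}:  v_{2} + v_{5} + v_{7} = v_{0}  ⇒ sig = [3:1]
  {0,1,6}:  v_{0} + v_{1} + v_{6} = v_{2} + v_{7}  ⇒ sig = [3:1,1]
  {0,4,8}:  v_{0} + v_{4} + v_{8} = v_{5} + v_{6}  ⇒ sig = [3:1,1]
  {3,4,8}:  v_{3} + v_{4} + v_{8} = v_{0} + 2·v_{6}  ⇒ sig = [3:1,2]
  {0,2,6,7}:  v_{0} + v_{2} + v_{6} + v_{7} = v_{3}  ⇒ sig = [4:1]
  {2,4,7,8}:  v_{2} + v_{4} + v_{7} + v_{8} = v_{6}  ⇒ sig = [4:1]

Hence PRS(X_Σ) =
    |P|=2: 2 collections, coeffs (1,2), (2,2)
    |P|=3: 5 collections, coeffs (), (1), (1,1), (1,1), (1,2)
    |P|=4: 2 collections, coeffs (1), (1)


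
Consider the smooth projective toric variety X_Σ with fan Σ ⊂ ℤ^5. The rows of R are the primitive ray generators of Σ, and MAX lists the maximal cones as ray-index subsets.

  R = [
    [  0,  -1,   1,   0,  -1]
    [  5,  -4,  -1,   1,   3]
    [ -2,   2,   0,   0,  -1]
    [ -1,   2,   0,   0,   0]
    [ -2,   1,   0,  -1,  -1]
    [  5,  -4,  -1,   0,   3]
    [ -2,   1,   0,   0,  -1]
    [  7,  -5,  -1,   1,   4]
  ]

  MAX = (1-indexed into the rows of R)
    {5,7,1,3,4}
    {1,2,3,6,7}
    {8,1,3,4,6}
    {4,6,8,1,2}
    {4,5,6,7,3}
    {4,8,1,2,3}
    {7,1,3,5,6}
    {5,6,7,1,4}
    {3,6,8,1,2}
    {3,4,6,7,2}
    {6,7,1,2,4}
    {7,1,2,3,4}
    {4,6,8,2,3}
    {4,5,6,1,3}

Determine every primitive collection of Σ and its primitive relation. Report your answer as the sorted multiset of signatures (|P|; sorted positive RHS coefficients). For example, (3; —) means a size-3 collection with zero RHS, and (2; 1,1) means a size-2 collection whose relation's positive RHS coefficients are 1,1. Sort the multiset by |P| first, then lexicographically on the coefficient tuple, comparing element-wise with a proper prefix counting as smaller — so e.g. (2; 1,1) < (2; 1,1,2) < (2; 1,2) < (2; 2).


The 5 primitive collections of Σ (r=8, n=5):

  {5,8}:  v_{5} + v_{8} = v_{6} — sig = (2; 1)
  {7,8}:  v_{7} + v_{8} = v_{2} — sig = (2; 1)
  {2,5}:  v_{2} + v_{5} = v_{6} + v_{7} — sig = (2; 1,1)
  {1,3,4,6,7}:  v_{1} + v_{3} + v_{4} + v_{6} + v_{7} = 0 — sig = (5; —)
  {1,2,3,4,6}:  v_{1} + v_{2} + v_{3} + v_{4} + v_{6} = v_{8} — sig = (5; 1)

Signatures (|P|; sorted positive RHS coefficients), sorted:
    (2; 1)
    (2; 1)
    (2; 1,1)
    (5; —)
    (5; 1)


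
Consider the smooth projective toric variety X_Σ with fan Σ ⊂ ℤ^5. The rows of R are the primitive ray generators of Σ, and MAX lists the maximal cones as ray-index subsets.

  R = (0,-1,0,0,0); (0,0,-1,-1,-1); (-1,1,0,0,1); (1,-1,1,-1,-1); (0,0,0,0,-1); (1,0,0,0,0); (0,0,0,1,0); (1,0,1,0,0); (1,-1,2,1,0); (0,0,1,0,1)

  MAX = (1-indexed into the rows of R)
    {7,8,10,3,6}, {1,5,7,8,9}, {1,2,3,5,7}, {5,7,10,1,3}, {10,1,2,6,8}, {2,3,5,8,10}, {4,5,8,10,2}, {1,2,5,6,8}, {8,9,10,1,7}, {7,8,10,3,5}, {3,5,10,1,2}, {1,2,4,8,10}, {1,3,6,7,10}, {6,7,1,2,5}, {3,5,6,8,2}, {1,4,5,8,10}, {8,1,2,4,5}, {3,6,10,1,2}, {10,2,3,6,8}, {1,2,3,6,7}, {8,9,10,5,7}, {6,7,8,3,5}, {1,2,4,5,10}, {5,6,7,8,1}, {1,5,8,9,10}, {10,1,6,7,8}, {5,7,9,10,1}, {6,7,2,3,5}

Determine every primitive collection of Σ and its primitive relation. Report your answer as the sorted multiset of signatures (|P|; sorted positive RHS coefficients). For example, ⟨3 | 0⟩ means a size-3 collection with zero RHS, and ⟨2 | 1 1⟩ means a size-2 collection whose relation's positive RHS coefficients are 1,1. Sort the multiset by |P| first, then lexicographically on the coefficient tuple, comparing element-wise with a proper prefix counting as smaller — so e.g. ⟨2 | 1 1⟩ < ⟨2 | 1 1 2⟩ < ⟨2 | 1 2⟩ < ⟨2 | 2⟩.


Σ has 14 primitive collections:

  P = {2,9}:  v_{2} + v_{9} = v_{1} + v_{5} + v_{8}  ⇒ sig = ⟨2 | 1 1 1⟩
  P = {4,7}:  v_{4} + v_{7} = v_{1} + v_{5} + v_{8}  ⇒ sig = ⟨2 | 1 1 1⟩
  P = {3,4}:  v_{3} + v_{4} = v_{2} + v_{5} + 2·v_{10}  ⇒ sig = ⟨2 | 1 1 2⟩
  P = {3,9}:  v_{3} + v_{9} = v_{5} + v_{7} + 2·v_{10}  ⇒ sig = ⟨2 | 1 1 2⟩
  P = {4,6}:  v_{4} + v_{6} = v_{1} + v_{2} + 2·v_{8}  ⇒ sig = ⟨2 | 1 1 2⟩
  P = {6,9}:  v_{6} + v_{9} = v_{1} + v_{7} + 2·v_{8}  ⇒ sig = ⟨2 | 1 1 2⟩
  P = {4,9}:  v_{4} + v_{9} = 2·v_{1} + 2·v_{5} + 2·v_{8} + v_{10}  ⇒ sig = ⟨2 | 1 2 2 2⟩
  P = {2,7,10}:  v_{2} + v_{7} + v_{10} = 0  ⇒ sig = ⟨3 | 0⟩
  P = {1,3,8}:  v_{1} + v_{3} + v_{8} = v_{10}  ⇒ sig = ⟨3 | 1⟩
  P = {5,6,10}:  v_{5} + v_{6} + v_{10} = v_{8}  ⇒ sig = ⟨3 | 1⟩
  P = {2,7,8}:  v_{2} + v_{7} + v_{8} = v_{5} + v_{6}  ⇒ sig = ⟨3 | 1 1⟩
  P = {1,3,5,6}:  v_{1} + v_{3} + v_{5} + v_{6} = 0  ⇒ sig = ⟨4 | 0⟩
  P = {1,2,5,8,10}:  v_{1} + v_{2} + v_{5} + v_{8} + v_{10} = v_{4}  ⇒ sig = ⟨5 | 1⟩
  P = {1,5,7,8,10}:  v_{1} + v_{5} + v_{7} + v_{8} + v_{10} = v_{9}  ⇒ sig = ⟨5 | 1⟩

Sorted signature multiset PRS(X):
    ⟨2 | 1 1 1⟩
    ⟨2 | 1 1 1⟩
    ⟨2 | 1 1 2⟩
    ⟨2 | 1 1 2⟩
    ⟨2 | 1 1 2⟩
    ⟨2 | 1 1 2⟩
    ⟨2 | 1 2 2 2⟩
    ⟨3 | 0⟩
    ⟨3 | 1⟩
    ⟨3 | 1⟩
    ⟨3 | 1 1⟩
    ⟨4 | 0⟩
    ⟨5 | 1⟩
    ⟨5 | 1⟩


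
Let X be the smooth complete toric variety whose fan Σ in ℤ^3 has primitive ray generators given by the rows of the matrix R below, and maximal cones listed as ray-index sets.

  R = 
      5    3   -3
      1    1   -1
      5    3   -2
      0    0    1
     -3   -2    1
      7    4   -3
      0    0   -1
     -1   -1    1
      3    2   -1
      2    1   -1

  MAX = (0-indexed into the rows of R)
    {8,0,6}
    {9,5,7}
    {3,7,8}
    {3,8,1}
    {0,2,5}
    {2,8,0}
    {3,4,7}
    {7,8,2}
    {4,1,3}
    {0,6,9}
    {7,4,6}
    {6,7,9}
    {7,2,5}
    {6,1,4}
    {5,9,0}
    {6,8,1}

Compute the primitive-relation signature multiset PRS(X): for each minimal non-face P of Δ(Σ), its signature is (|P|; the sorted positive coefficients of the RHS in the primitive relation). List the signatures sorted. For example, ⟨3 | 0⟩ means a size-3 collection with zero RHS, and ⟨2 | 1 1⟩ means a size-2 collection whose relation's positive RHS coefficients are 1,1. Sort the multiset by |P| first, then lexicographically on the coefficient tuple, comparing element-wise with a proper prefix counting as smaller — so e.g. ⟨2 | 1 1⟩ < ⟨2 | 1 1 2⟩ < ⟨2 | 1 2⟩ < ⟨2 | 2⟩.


Δ(Σ) — 10 vertices, 22 min non-faces:

  {1,7}:  v_{1} + v_{7} = 0  so sig = ⟨2 | 0⟩
  {3,6}:  v_{3} + v_{6} = 0  so sig = ⟨2 | 0⟩
  {4,8}:  v_{4} + v_{8} = 0  so sig = ⟨2 | 0⟩
  {0,3}:  v_{0} + v_{3} = v_{2}  so sig = ⟨2 | 1⟩
  {2,4}:  v_{2} + v_{4} = v_{9}  so sig = ⟨2 | 1⟩
  {2,6}:  v_{2} + v_{6} = v_{0}  so sig = ⟨2 | 1⟩
  {2,9}:  v_{2} + v_{9} = v_{5}  so sig = ⟨2 | 1⟩
  {8,9}:  v_{8} + v_{9} = v_{2}  so sig = ⟨2 | 1⟩
  {0,4}:  v_{0} + v_{4} = v_{6} + v_{9}  so sig = ⟨2 | 1 1⟩
  {1,5}:  v_{1} + v_{5} = v_{0} + v_{8}  so sig = ⟨2 | 1 1⟩
  {1,9}:  v_{1} + v_{9} = v_{6} + v_{8}  so sig = ⟨2 | 1 1⟩
  {3,9}:  v_{3} + v_{9} = v_{7} + v_{8}  so sig = ⟨2 | 1 1⟩
  {4,9}:  v_{4} + v_{9} = v_{6} + v_{7}  so sig = ⟨2 | 1 1⟩
  {5,6}:  v_{5} + v_{6} = v_{0} + v_{9}  so sig = ⟨2 | 1 1⟩
  {3,5}:  v_{3} + v_{5} = v_{2} + v_{7} + v_{8}  so sig = ⟨2 | 1 1 1⟩
  {1,2}:  v_{1} + v_{2} = v_{6} + 2·v_{8}  so sig = ⟨2 | 1 2⟩
  {2,3}:  v_{2} + v_{3} = v_{7} + 2·v_{8}  so sig = ⟨2 | 1 2⟩
  {0,7}:  v_{0} + v_{7} = 2·v_{9}  so sig = ⟨2 | 2⟩
  {4,5}:  v_{4} + v_{5} = 2·v_{9}  so sig = ⟨2 | 2⟩
  {5,8}:  v_{5} + v_{8} = 2·v_{2}  so sig = ⟨2 | 2⟩
  {0,1}:  v_{0} + v_{1} = 2·v_{6} + 2·v_{8}  so sig = ⟨2 | 2 2⟩
  {6,7,8}:  v_{6} + v_{7} + v_{8} = v_{9}  so sig = ⟨3 | 1⟩

Hence PRS(X_Σ) =
{ ⟨2 | 0⟩ ×3,  ⟨2 | 1⟩ ×5,  ⟨2 | 1 1⟩ ×6,  ⟨2 | 1 1 1⟩,  ⟨2 | 1 2⟩ ×2,  ⟨2 | 2⟩ ×3,  ⟨2 | 2 2⟩,  ⟨3 | 1⟩ }


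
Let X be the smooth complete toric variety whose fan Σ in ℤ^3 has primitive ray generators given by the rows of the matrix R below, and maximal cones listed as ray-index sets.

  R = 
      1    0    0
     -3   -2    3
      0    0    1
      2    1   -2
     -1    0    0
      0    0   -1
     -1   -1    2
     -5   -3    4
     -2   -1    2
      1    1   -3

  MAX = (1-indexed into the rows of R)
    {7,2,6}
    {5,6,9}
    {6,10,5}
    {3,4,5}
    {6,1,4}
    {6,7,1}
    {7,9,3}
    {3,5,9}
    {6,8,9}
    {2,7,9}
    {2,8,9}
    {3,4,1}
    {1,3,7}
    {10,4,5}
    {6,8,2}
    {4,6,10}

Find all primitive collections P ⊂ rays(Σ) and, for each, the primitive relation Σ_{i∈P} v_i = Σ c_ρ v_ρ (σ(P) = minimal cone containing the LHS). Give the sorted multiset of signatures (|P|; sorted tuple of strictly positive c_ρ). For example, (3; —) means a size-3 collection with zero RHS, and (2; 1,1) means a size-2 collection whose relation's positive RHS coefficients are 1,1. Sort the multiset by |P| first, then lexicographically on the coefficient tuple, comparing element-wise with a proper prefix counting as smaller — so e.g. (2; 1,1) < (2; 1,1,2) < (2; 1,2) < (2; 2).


Minimal non-faces — 24 found among 10 rays, 16 max cones:

  P = {1,5}:  v_{1} + v_{5} = 0  ⟹  sig = (2; —)
  P = {3,6}:  v_{3} + v_{6} = 0  ⟹  sig = (2; —)
  P = {4,9}:  v_{4} + v_{9} = 0  ⟹  sig = (2; —)
  P = {1,9}:  v_{1} + v_{9} = v_{7}  ⟹  sig = (2; 1)
  P = {4,7}:  v_{4} + v_{7} = v_{1}  ⟹  sig = (2; 1)
  P = {5,7}:  v_{5} + v_{7} = v_{9}  ⟹  sig = (2; 1)
  P = {7,10}:  v_{7} + v_{10} = v_{6}  ⟹  sig = (2; 1)
  P = {1,10}:  v_{1} + v_{10} = v_{4} + v_{6}  ⟹  sig = (2; 1,1)
  P = {2,3}:  v_{2} + v_{3} = v_{7} + v_{9}  ⟹  sig = (2; 1,1)
  P = {2,4}:  v_{2} + v_{4} = v_{6} + v_{7}  ⟹  sig = (2; 1,1)
  P = {3,8}:  v_{3} + v_{8} = v_{2} + v_{9}  ⟹  sig = (2; 1,1)
  P = {3,10}:  v_{3} + v_{10} = v_{4} + v_{5}  ⟹  sig = (2; 1,1)
  P = {4,8}:  v_{4} + v_{8} = v_{2} + v_{6}  ⟹  sig = (2; 1,1)
  P = {9,10}:  v_{9} + v_{10} = v_{5} + v_{6}  ⟹  sig = (2; 1,1)
  P = {1,8}:  v_{1} + v_{8} = v_{2} + v_{6} + v_{7}  ⟹  sig = (2; 1,1,1)
  P = {1,2}:  v_{1} + v_{2} = v_{6} + 2·v_{7}  ⟹  sig = (2; 1,2)
  P = {2,5}:  v_{2} + v_{5} = v_{6} + 2·v_{9}  ⟹  sig = (2; 1,2)
  P = {2,10}:  v_{2} + v_{10} = 2·v_{6} + v_{9}  ⟹  sig = (2; 1,2)
  P = {7,8}:  v_{7} + v_{8} = 2·v_{2}  ⟹  sig = (2; 2)
  P = {5,8}:  v_{5} + v_{8} = 2·v_{6} + 3·v_{9}  ⟹  sig = (2; 2,3)
  P = {8,10}:  v_{8} + v_{10} = 3·v_{6} + 2·v_{9}  ⟹  sig = (2; 2,3)
  P = {2,6,9}:  v_{2} + v_{6} + v_{9} = v_{8}  ⟹  sig = (3; 1)
  P = {4,5,6}:  v_{4} + v_{5} + v_{6} = v_{10}  ⟹  sig = (3; 1)
  P = {6,7,9}:  v_{6} + v_{7} + v_{9} = v_{2}  ⟹  sig = (3; 1)

Signatures (|P|; sorted positive RHS coefficients), sorted:
[(2; —), (2; —), (2; —), (2; 1), (2; 1), (2; 1), (2; 1), (2; 1,1), (2; 1,1), (2; 1,1), (2; 1,1), (2; 1,1), (2; 1,1), (2; 1,1), (2; 1,1,1), (2; 1,2), (2; 1,2), (2; 1,2), (2; 2), (2; 2,3), (2; 2,3), (3; 1), (3; 1), (3; 1)]


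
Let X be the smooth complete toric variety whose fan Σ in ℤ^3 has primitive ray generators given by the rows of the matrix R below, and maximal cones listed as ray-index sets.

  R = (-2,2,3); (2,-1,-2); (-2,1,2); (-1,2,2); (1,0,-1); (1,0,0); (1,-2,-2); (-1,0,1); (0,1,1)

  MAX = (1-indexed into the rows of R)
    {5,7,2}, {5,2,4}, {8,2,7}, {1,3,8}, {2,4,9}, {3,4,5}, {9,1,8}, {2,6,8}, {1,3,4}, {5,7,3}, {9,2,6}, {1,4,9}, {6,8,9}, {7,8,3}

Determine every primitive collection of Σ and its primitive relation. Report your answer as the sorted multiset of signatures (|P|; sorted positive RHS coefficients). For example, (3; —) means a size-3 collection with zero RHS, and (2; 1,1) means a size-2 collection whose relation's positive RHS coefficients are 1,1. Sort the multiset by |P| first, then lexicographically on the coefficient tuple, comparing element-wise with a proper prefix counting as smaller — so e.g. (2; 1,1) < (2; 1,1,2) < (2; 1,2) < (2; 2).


|primitive collections| = 16. Relations:

  P={2,3}:  v_{2} + v_{3} = 0  so sig = (2; —)
  P={4,7}:  v_{4} + v_{7} = 0  so sig = (2; —)
  P={5,8}:  v_{5} + v_{8} = 0  so sig = (2; —)
  P={1,2}:  v_{1} + v_{2} = v_{9}  so sig = (2; 1)
  P={1,5}:  v_{1} + v_{5} = v_{4}  so sig = (2; 1)
  P={1,7}:  v_{1} + v_{7} = v_{8}  so sig = (2; 1)
  P={3,9}:  v_{3} + v_{9} = v_{1}  so sig = (2; 1)
  P={4,8}:  v_{4} + v_{8} = v_{1}  so sig = (2; 1)
  P={3,6}:  v_{3} + v_{6} = v_{8} + v_{9}  so sig = (2; 1,1)
  P={5,6}:  v_{5} + v_{6} = v_{2} + v_{9}  so sig = (2; 1,1)
  P={5,9}:  v_{5} + v_{9} = v_{2} + v_{4}  so sig = (2; 1,1)
  P={7,9}:  v_{7} + v_{9} = v_{2} + v_{8}  so sig = (2; 1,1)
  P={1,6}:  v_{1} + v_{6} = v_{8} + 2·v_{9}  so sig = (2; 1,2)
  P={4,6}:  v_{4} + v_{6} = 2·v_{9}  so sig = (2; 2)
  P={6,7}:  v_{6} + v_{7} = 2·v_{2} + 2·v_{8}  so sig = (2; 2,2)
  P={2,8,9}:  v_{2} + v_{8} + v_{9} = v_{6}  so sig = (3; 1)

Hence PRS(X_Σ) =
    (2; —)
    (2; —)
    (2; —)
    (2; 1)
    (2; 1)
    (2; 1)
    (2; 1)
    (2; 1)
    (2; 1,1)
    (2; 1,1)
    (2; 1,1)
    (2; 1,1)
    (2; 1,2)
    (2; 2)
    (2; 2,2)
    (3; 1)


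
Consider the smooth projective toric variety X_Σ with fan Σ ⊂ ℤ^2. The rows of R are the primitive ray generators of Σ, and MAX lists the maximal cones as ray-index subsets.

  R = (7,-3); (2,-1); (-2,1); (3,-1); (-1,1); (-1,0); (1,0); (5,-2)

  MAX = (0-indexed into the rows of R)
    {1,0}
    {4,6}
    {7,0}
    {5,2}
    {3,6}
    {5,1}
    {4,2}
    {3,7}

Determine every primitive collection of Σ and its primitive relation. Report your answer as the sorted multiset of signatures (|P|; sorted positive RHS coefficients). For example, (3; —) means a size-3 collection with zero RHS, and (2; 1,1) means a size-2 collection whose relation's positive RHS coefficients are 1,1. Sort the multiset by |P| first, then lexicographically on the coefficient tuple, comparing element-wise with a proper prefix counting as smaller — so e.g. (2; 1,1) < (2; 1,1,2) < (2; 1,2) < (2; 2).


20 minimal non-faces of Δ(Σ) (on 8 rays):

  • {1,2}:  v_{1} + v_{2} = 0  ⟹  sig = (2; —)
  • {5,6}:  v_{5} + v_{6} = 0  ⟹  sig = (2; —)
  • {0,2}:  v_{0} + v_{2} = v_{7}  ⟹  sig = (2; 1)
  • {1,3}:  v_{1} + v_{3} = v_{7}  ⟹  sig = (2; 1)
  • {1,4}:  v_{1} + v_{4} = v_{6}  ⟹  sig = (2; 1)
  • {1,6}:  v_{1} + v_{6} = v_{3}  ⟹  sig = (2; 1)
  • {1,7}:  v_{1} + v_{7} = v_{0}  ⟹  sig = (2; 1)
  • {2,3}:  v_{2} + v_{3} = v_{6}  ⟹  sig = (2; 1)
  • {2,6}:  v_{2} + v_{6} = v_{4}  ⟹  sig = (2; 1)
  • {2,7}:  v_{2} + v_{7} = v_{3}  ⟹  sig = (2; 1)
  • {3,5}:  v_{3} + v_{5} = v_{1}  ⟹  sig = (2; 1)
  • {4,5}:  v_{4} + v_{5} = v_{2}  ⟹  sig = (2; 1)
  • {0,6}:  v_{0} + v_{6} = v_{3} + v_{7}  ⟹  sig = (2; 1,1)
  • {4,7}:  v_{4} + v_{7} = v_{3} + v_{6}  ⟹  sig = (2; 1,1)
  • {0,3}:  v_{0} + v_{3} = 2·v_{7}  ⟹  sig = (2; 2)
  • {0,4}:  v_{0} + v_{4} = 2·v_{3}  ⟹  sig = (2; 2)
  • {3,4}:  v_{3} + v_{4} = 2·v_{6}  ⟹  sig = (2; 2)
  • {5,7}:  v_{5} + v_{7} = 2·v_{1}  ⟹  sig = (2; 2)
  • {6,7}:  v_{6} + v_{7} = 2·v_{3}  ⟹  sig = (2; 2)
  • {0,5}:  v_{0} + v_{5} = 3·v_{1}  ⟹  sig = (2; 3)

Hence PRS(X_Σ) =
    |P|=2: 20 collections, coeffs (), (), (1), (1), (1), (1), (1), (1), (1), (1), (1), (1), (1,1), (1,1), (2), (2), (2), (2), (2), (3)


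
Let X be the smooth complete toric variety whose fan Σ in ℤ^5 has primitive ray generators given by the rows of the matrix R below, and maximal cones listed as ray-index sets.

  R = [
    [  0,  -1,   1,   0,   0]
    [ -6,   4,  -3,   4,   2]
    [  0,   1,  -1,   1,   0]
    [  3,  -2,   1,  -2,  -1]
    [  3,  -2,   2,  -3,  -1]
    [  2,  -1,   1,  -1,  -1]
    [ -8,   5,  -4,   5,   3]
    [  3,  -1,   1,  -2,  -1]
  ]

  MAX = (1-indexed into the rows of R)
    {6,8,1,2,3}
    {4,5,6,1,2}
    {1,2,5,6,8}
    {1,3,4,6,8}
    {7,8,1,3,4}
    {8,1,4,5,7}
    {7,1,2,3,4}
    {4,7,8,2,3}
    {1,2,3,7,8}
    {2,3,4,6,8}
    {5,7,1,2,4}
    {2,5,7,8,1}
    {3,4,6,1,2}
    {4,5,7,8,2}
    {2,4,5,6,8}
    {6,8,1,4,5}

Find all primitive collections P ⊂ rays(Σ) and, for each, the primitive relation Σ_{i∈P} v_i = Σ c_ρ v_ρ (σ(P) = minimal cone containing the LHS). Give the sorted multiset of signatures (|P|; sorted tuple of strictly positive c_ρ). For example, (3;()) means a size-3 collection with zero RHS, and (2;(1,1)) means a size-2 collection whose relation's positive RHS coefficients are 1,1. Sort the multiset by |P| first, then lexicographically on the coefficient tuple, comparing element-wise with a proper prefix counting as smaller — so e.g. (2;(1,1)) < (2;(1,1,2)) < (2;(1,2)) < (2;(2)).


Σ has 3 primitive collections:

  • {3,5}:  v_{3} + v_{5} = v_{8} — sig = (2;(1))
  • {6,7}:  v_{6} + v_{7} = v_{2} — sig = (2;(1))
  • {1,2,4,8}:  v_{1} + v_{2} + v_{4} + v_{8} = 0 — sig = (4;())

Sorted signature multiset PRS(X):
    |P|=2: 2 collections, coeffs (1), (1)
    |P|=4: 1 collection, coeffs ()


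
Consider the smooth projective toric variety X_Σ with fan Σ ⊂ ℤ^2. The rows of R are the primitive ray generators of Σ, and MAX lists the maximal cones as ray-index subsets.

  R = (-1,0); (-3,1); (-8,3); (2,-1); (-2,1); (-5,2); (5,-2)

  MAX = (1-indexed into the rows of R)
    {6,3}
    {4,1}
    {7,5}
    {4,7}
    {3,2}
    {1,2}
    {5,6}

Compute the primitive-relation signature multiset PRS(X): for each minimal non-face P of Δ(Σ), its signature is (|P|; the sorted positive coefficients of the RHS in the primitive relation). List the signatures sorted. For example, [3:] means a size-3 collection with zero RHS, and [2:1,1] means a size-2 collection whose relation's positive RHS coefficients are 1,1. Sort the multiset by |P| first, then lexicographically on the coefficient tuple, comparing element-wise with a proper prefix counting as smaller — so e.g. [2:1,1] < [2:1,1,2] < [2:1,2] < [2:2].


Δ(Σ) — 7 vertices, 14 min non-faces:

  P = {4,5}:  v_{4} + v_{5} = 0 ; sig = [2:]
  P = {6,7}:  v_{6} + v_{7} = 0 ; sig = [2:]
  P = {1,5}:  v_{1} + v_{5} = v_{2} ; sig = [2:1]
  P = {2,4}:  v_{2} + v_{4} = v_{1} ; sig = [2:1]
  P = {2,5}:  v_{2} + v_{5} = v_{6} ; sig = [2:1]
  P = {2,6}:  v_{2} + v_{6} = v_{3} ; sig = [2:1]
  P = {2,7}:  v_{2} + v_{7} = v_{4} ; sig = [2:1]
  P = {3,7}:  v_{3} + v_{7} = v_{2} ; sig = [2:1]
  P = {4,6}:  v_{4} + v_{6} = v_{2} ; sig = [2:1]
  P = {1,6}:  v_{1} + v_{6} = 2·v_{2} ; sig = [2:2]
  P = {1,7}:  v_{1} + v_{7} = 2·v_{4} ; sig = [2:2]
  P = {3,4}:  v_{3} + v_{4} = 2·v_{2} ; sig = [2:2]
  P = {3,5}:  v_{3} + v_{5} = 2·v_{6} ; sig = [2:2]
  P = {1,3}:  v_{1} + v_{3} = 3·v_{2} ; sig = [2:3]

so the primitive-relation signature multiset is
[[2:], [2:], [2:1], [2:1], [2:1], [2:1], [2:1], [2:1], [2:1], [2:2], [2:2], [2:2], [2:2], [2:3]]


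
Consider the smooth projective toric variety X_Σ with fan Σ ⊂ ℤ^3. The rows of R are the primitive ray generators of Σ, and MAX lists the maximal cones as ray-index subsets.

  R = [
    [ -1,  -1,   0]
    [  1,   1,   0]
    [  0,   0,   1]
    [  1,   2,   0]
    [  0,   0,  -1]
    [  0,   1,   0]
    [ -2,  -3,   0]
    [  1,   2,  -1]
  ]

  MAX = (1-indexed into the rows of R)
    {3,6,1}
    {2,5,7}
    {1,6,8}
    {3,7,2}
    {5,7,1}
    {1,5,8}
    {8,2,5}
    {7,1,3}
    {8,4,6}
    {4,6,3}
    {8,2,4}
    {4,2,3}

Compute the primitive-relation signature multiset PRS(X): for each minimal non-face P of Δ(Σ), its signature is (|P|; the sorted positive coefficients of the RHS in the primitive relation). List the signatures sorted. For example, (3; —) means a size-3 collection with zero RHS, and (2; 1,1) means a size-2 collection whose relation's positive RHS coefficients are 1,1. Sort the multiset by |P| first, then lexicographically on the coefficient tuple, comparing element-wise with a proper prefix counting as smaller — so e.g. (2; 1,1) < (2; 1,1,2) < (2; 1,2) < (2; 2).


The 10 primitive collections of Σ (r=8, n=3):

  P={1,2}:  v_{1} + v_{2} = 0  ⟹  sig = (2; —)
  P={3,5}:  v_{3} + v_{5} = 0  ⟹  sig = (2; —)
  P={1,4}:  v_{1} + v_{4} = v_{6}  ⟹  sig = (2; 1)
  P={2,6}:  v_{2} + v_{6} = v_{4}  ⟹  sig = (2; 1)
  P={3,8}:  v_{3} + v_{8} = v_{4}  ⟹  sig = (2; 1)
  P={4,5}:  v_{4} + v_{5} = v_{8}  ⟹  sig = (2; 1)
  P={4,7}:  v_{4} + v_{7} = v_{1}  ⟹  sig = (2; 1)
  P={5,6}:  v_{5} + v_{6} = v_{1} + v_{8}  ⟹  sig = (2; 1,1)
  P={7,8}:  v_{7} + v_{8} = v_{1} + v_{5}  ⟹  sig = (2; 1,1)
  P={6,7}:  v_{6} + v_{7} = 2·v_{1}  ⟹  sig = (2; 2)

Signatures (|P|; sorted positive RHS coefficients), sorted:
[(2; —), (2; —), (2; 1), (2; 1), (2; 1), (2; 1), (2; 1), (2; 1,1), (2; 1,1), (2; 2)]
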